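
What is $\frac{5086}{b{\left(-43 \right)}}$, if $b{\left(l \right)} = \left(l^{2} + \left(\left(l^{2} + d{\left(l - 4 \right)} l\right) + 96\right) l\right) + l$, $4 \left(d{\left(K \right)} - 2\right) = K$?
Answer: $- \frac{20344}{399427} \approx -0.050933$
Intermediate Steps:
$d{\left(K \right)} = 2 + \frac{K}{4}$
$b{\left(l \right)} = l + l^{2} + l \left(96 + l^{2} + l \left(1 + \frac{l}{4}\right)\right)$ ($b{\left(l \right)} = \left(l^{2} + \left(\left(l^{2} + \left(2 + \frac{l - 4}{4}\right) l\right) + 96\right) l\right) + l = \left(l^{2} + \left(\left(l^{2} + \left(2 + \frac{-4 + l}{4}\right) l\right) + 96\right) l\right) + l = \left(l^{2} + \left(\left(l^{2} + \left(2 + \left(-1 + \frac{l}{4}\right)\right) l\right) + 96\right) l\right) + l = \left(l^{2} + \left(\left(l^{2} + \left(1 + \frac{l}{4}\right) l\right) + 96\right) l\right) + l = \left(l^{2} + \left(\left(l^{2} + l \left(1 + \frac{l}{4}\right)\right) + 96\right) l\right) + l = \left(l^{2} + \left(96 + l^{2} + l \left(1 + \frac{l}{4}\right)\right) l\right) + l = \left(l^{2} + l \left(96 + l^{2} + l \left(1 + \frac{l}{4}\right)\right)\right) + l = l + l^{2} + l \left(96 + l^{2} + l \left(1 + \frac{l}{4}\right)\right)$)
$\frac{5086}{b{\left(-43 \right)}} = \frac{5086}{\frac{1}{4} \left(-43\right) \left(388 + 5 \left(-43\right)^{2} + 8 \left(-43\right)\right)} = \frac{5086}{\frac{1}{4} \left(-43\right) \left(388 + 5 \cdot 1849 - 344\right)} = \frac{5086}{\frac{1}{4} \left(-43\right) \left(388 + 9245 - 344\right)} = \frac{5086}{\frac{1}{4} \left(-43\right) 9289} = \frac{5086}{- \frac{399427}{4}} = 5086 \left(- \frac{4}{399427}\right) = - \frac{20344}{399427}$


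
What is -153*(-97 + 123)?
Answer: -3978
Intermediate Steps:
-153*(-97 + 123) = -153*26 = -3978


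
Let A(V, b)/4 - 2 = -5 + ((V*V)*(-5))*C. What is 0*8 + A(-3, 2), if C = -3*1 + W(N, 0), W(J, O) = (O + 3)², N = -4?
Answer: -1092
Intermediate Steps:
W(J, O) = (3 + O)²
C = 6 (C = -3*1 + (3 + 0)² = -3 + 3² = -3 + 9 = 6)
A(V, b) = -12 - 120*V² (A(V, b) = 8 + 4*(-5 + ((V*V)*(-5))*6) = 8 + 4*(-5 + (V²*(-5))*6) = 8 + 4*(-5 - 5*V²*6) = 8 + 4*(-5 - 30*V²) = 8 + (-20 - 120*V²) = -12 - 120*V²)
0*8 + A(-3, 2) = 0*8 + (-12 - 120*(-3)²) = 0 + (-12 - 120*9) = 0 + (-12 - 1080) = 0 - 1092 = -1092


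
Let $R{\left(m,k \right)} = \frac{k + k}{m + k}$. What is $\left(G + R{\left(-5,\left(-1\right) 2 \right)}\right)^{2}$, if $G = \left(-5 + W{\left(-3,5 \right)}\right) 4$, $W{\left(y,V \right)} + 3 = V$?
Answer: $\frac{6400}{49} \approx 130.61$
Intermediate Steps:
$W{\left(y,V \right)} = -3 + V$
$R{\left(m,k \right)} = \frac{2 k}{k + m}$
$G = -12$ ($G = \left(-5 + \left(-3 + 5\right)\right) 4 = \left(-5 + 2\right) 4 = \left(-3\right) 4 = -12$)
$\left(G + R{\left(-5,\left(-1\right) 2 \right)}\right)^{2} = \left(-12 + \frac{2 \left(\left(-1\right) 2\right)}{\left(-1\right) 2 - 5}\right)^{2} = \left(-12 + 2 \left(-2\right) \frac{1}{-2 - 5}\right)^{2} = \left(-12 + 2 \left(-2\right) \frac{1}{-7}\right)^{2} = \left(-12 + 2 \left(-2\right) \left(- \frac{1}{7}\right)\right)^{2} = \left(-12 + \frac{4}{7}\right)^{2} = \left(- \frac{80}{7}\right)^{2} = \frac{6400}{49}$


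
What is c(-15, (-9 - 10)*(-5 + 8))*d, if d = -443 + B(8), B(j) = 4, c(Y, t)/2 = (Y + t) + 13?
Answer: 51802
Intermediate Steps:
c(Y, t) = 26 + 2*Y + 2*t (c(Y, t) = 2*((Y + t) + 13) = 2*(13 + Y + t) = 26 + 2*Y + 2*t)
d = -439 (d = -443 + 4 = -439)
c(-15, (-9 - 10)*(-5 + 8))*d = (26 + 2*(-15) + 2*((-9 - 10)*(-5 + 8)))*(-439) = (26 - 30 + 2*(-19*3))*(-439) = (26 - 30 + 2*(-57))*(-439) = (26 - 30 - 114)*(-439) = -118*(-439) = 51802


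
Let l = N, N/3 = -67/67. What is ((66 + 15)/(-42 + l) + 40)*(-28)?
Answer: -5348/5 ≈ -1069.6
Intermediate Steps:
N = -3 (N = 3*(-67/67) = 3*(-67*1/67) = 3*(-1) = -3)
l = -3
((66 + 15)/(-42 + l) + 40)*(-28) = ((66 + 15)/(-42 - 3) + 40)*(-28) = (81/(-45) + 40)*(-28) = (81*(-1/45) + 40)*(-28) = (-9/5 + 40)*(-28) = (191/5)*(-28) = -5348/5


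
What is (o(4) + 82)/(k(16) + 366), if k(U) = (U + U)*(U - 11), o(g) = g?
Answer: 43/263 ≈ 0.16350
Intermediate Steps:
k(U) = 2*U*(-11 + U) (k(U) = (2*U)*(-11 + U) = 2*U*(-11 + U))
(o(4) + 82)/(k(16) + 366) = (4 + 82)/(2*16*(-11 + 16) + 366) = 86/(2*16*5 + 366) = 86/(160 + 366) = 86/526 = 86*(1/526) = 43/263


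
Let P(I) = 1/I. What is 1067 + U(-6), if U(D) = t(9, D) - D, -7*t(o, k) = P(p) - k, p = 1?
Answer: 1072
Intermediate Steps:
t(o, k) = -⅐ + k/7 (t(o, k) = -(1/1 - k)/7 = -(1 - k)/7 = -⅐ + k/7)
U(D) = -⅐ - 6*D/7 (U(D) = (-⅐ + D/7) - D = -⅐ - 6*D/7)
1067 + U(-6) = 1067 + (-⅐ - 6/7*(-6)) = 1067 + (-⅐ + 36/7) = 1067 + 5 = 1072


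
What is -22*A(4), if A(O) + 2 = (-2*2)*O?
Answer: 396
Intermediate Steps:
A(O) = -2 - 4*O (A(O) = -2 + (-2*2)*O = -2 - 4*O)
-22*A(4) = -22*(-2 - 4*4) = -22*(-2 - 16) = -22*(-18) = 396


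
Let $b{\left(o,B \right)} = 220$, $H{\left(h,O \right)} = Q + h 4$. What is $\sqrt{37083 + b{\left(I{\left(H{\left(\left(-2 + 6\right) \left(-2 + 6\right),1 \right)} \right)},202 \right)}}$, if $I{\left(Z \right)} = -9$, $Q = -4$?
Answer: $73 \sqrt{7} \approx 193.14$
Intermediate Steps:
$H{\left(h,O \right)} = -4 + 4 h$ ($H{\left(h,O \right)} = -4 + h 4 = -4 + 4 h$)
$\sqrt{37083 + b{\left(I{\left(H{\left(\left(-2 + 6\right) \left(-2 + 6\right),1 \right)} \right)},202 \right)}} = \sqrt{37083 + 220} = \sqrt{37303} = 73 \sqrt{7}$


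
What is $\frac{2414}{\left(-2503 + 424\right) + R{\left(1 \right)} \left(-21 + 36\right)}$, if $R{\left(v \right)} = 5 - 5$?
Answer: $- \frac{2414}{2079} \approx -1.1611$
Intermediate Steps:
$R{\left(v \right)} = 0$ ($R{\left(v \right)} = 5 - 5 = 0$)
$\frac{2414}{\left(-2503 + 424\right) + R{\left(1 \right)} \left(-21 + 36\right)} = \frac{2414}{\left(-2503 + 424\right) + 0 \left(-21 + 36\right)} = \frac{2414}{-2079 + 0 \cdot 15} = \frac{2414}{-2079 + 0} = \frac{2414}{-2079} = 2414 \left(- \frac{1}{2079}\right) = - \frac{2414}{2079}$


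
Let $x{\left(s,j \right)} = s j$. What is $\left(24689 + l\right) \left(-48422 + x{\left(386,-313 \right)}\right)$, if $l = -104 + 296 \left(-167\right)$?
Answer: $4205106280$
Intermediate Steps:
$x{\left(s,j \right)} = j s$
$l = -49536$ ($l = -104 - 49432 = -49536$)
$\left(24689 + l\right) \left(-48422 + x{\left(386,-313 \right)}\right) = \left(24689 - 49536\right) \left(-48422 - 120818\right) = - 24847 \left(-48422 - 120818\right) = \left(-24847\right) \left(-169240\right) = 4205106280$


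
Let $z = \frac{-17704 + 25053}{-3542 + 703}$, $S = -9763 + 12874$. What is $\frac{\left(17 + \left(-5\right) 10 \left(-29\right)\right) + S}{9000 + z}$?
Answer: $\frac{1856706}{3649093} \approx 0.50881$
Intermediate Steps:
$S = 3111$
$z = - \frac{7349}{2839}$ ($z = \frac{7349}{-2839} = 7349 \left(- \frac{1}{2839}\right) = - \frac{7349}{2839} \approx -2.5886$)
$\frac{\left(17 + \left(-5\right) 10 \left(-29\right)\right) + S}{9000 + z} = \frac{\left(17 + \left(-5\right) 10 \left(-29\right)\right) + 3111}{9000 - \frac{7349}{2839}} = \frac{\left(17 - -1450\right) + 3111}{\frac{25543651}{2839}} = \left(\left(17 + 1450\right) + 3111\right) \frac{2839}{25543651} = \left(1467 + 3111\right) \frac{2839}{25543651} = 4578 \cdot \frac{2839}{25543651} = \frac{1856706}{3649093}$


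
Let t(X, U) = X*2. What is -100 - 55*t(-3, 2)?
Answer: 230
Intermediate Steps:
t(X, U) = 2*X
-100 - 55*t(-3, 2) = -100 - 110*(-3) = -100 - 55*(-6) = -100 + 330 = 230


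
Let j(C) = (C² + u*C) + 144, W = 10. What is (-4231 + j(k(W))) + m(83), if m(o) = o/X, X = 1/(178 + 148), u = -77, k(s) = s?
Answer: 22301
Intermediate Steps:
X = 1/326 ≈ 0.0030675
j(C) = 144 + C² - 77*C (j(C) = (C² - 77*C) + 144 = 144 + C² - 77*C)
m(o) = 326*o (m(o) = o/(1/326) = o*326 = 326*o)
(-4231 + j(k(W))) + m(83) = (-4231 + (144 + 10² - 77*10)) + 326*83 = (-4231 + (144 + 100 - 770)) + 27058 = (-4231 - 526) + 27058 = -4757 + 27058 = 22301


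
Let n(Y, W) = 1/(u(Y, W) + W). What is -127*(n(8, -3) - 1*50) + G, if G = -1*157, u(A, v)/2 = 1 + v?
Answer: 43478/7 ≈ 6211.1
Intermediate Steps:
u(A, v) = 2 + 2*v (u(A, v) = 2*(1 + v) = 2 + 2*v)
G = -157
n(Y, W) = 1/(2 + 3*W) (n(Y, W) = 1/((2 + 2*W) + W) = 1/(2 + 3*W))
-127*(n(8, -3) - 1*50) + G = -127*(1/(2 + 3*(-3)) - 1*50) - 157 = -127*(1/(2 - 9) - 50) - 157 = -127*(1/(-7) - 50) - 157 = -127*(-⅐ - 50) - 157 = -127*(-351/7) - 157 = 44577/7 - 157 = 43478/7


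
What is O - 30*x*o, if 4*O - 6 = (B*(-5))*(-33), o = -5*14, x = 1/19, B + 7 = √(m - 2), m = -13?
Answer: -13431/76 + 165*I*√15/4 ≈ -176.72 + 159.76*I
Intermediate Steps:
B = -7 + I*√15 (B = -7 + √(-13 - 2) = -7 + √(-15) = -7 + I*√15 ≈ -7.0 + 3.873*I)
x = 1/19 ≈ 0.052632
o = -70
O = -1149/4 + 165*I*√15/4 (O = 3/2 + (((-7 + I*√15)*(-5))*(-33))/4 = 3/2 + ((35 - 5*I*√15)*(-33))/4 = 3/2 + (-1155 + 165*I*√15)/4 = 3/2 + (-1155/4 + 165*I*√15/4) = -1149/4 + 165*I*√15/4 ≈ -287.25 + 159.76*I)
O - 30*x*o = (-1149/4 + 165*I*√15/4) - 30*(1/19)*(-70) = (-1149/4 + 165*I*√15/4) - 30*(-70)/19 = (-1149/4 + 165*I*√15/4) - 1*(-2100/19) = (-1149/4 + 165*I*√15/4) + 2100/19 = -13431/76 + 165*I*√15/4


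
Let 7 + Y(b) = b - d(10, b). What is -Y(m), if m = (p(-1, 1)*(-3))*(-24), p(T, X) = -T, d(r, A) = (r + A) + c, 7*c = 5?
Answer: 124/7 ≈ 17.714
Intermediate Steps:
c = 5/7 (c = (1/7)*5 = 5/7 ≈ 0.71429)
d(r, A) = 5/7 + A + r (d(r, A) = (r + A) + 5/7 = (A + r) + 5/7 = 5/7 + A + r)
m = 72 (m = (-1*(-1)*(-3))*(-24) = (1*(-3))*(-24) = -3*(-24) = 72)
Y(b) = -124/7 (Y(b) = -7 + (b - (5/7 + b + 10)) = -7 + (b - (75/7 + b)) = -7 + (b + (-75/7 - b)) = -7 - 75/7 = -124/7)
-Y(m) = -1*(-124/7) = 124/7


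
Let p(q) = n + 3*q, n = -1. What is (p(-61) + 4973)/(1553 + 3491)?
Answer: 4789/5044 ≈ 0.94944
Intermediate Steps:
p(q) = -1 + 3*q
(p(-61) + 4973)/(1553 + 3491) = ((-1 + 3*(-61)) + 4973)/(1553 + 3491) = ((-1 - 183) + 4973)/5044 = (-184 + 4973)*(1/5044) = 4789*(1/5044) = 4789/5044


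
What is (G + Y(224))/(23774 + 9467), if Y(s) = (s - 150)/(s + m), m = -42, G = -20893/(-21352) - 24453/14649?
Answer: -8347057/976423527352 ≈ -8.5486e-6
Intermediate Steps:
G = -222971/322792 (G = -20893*(-1/21352) - 24453*1/14649 = 1229/1256 - 429/257 = -222971/322792 ≈ -0.69076)
Y(s) = (-150 + s)/(-42 + s) (Y(s) = (s - 150)/(s - 42) = (-150 + s)/(-42 + s))
(G + Y(224))/(23774 + 9467) = (-222971/322792 + (-150 + 224)/(-42 + 224))/(23774 + 9467) = (-222971/322792 + 74/182)/33241 = (-222971/322792 + (1/182)*74)*(1/33241) = (-222971/322792 + 37/91)*(1/33241) = -8347057/29374072*1/33241 = -8347057/976423527352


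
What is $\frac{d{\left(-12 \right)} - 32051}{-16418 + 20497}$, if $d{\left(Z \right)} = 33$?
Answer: $- \frac{32018}{4079} \approx -7.8495$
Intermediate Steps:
$\frac{d{\left(-12 \right)} - 32051}{-16418 + 20497} = \frac{33 - 32051}{-16418 + 20497} = - \frac{32018}{4079}$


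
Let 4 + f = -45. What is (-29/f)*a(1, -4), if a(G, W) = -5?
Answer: -145/49 ≈ -2.9592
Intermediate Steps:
f = -49 (f = -4 - 45 = -49)
(-29/f)*a(1, -4) = (-29/(-49))*(-5) = -1/49*(-29)*(-5) = (29/49)*(-5) = -145/49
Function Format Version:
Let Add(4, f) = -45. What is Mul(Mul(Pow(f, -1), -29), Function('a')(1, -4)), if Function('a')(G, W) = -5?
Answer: Rational(-145, 49) ≈ -2.9592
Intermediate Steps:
f = -49 (f = Add(-4, -45) = -49)
Mul(Mul(Pow(f, -1), -29), Function('a')(1, -4)) = Mul(Mul(Pow(-49, -1), -29), -5) = Mul(Mul(Rational(-1, 49), -29), -5) = Mul(Rational(29, 49), -5) = Rational(-145, 49)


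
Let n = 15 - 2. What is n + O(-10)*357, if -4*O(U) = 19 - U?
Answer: -10301/4 ≈ -2575.3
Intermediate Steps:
n = 13
O(U) = -19/4 + U/4 (O(U) = -(19 - U)/4 = -19/4 + U/4)
n + O(-10)*357 = 13 + (-19/4 + (¼)*(-10))*357 = 13 + (-19/4 - 5/2)*357 = 13 - 29/4*357 = 13 - 10353/4 = -10301/4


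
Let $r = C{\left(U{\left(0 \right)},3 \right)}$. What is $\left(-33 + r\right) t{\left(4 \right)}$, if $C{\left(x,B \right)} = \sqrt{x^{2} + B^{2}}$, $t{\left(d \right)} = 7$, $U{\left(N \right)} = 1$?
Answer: $-231 + 7 \sqrt{10} \approx -208.86$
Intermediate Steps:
$C{\left(x,B \right)} = \sqrt{B^{2} + x^{2}}$
$r = \sqrt{10}$ ($r = \sqrt{3^{2} + 1^{2}} = \sqrt{9 + 1} = \sqrt{10} \approx 3.1623$)
$\left(-33 + r\right) t{\left(4 \right)} = \left(-33 + \sqrt{10}\right) 7 = -231 + 7 \sqrt{10}$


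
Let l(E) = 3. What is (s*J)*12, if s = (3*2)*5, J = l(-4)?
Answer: 1080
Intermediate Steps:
J = 3
s = 30 (s = 6*5 = 30)
(s*J)*12 = (30*3)*12 = 90*12 = 1080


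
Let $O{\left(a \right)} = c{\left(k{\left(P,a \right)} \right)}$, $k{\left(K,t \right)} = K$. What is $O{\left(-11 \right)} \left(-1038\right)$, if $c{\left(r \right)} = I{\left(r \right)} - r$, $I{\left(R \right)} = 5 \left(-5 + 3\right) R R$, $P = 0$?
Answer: $0$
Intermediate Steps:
$I{\left(R \right)} = - 10 R^{2}$ ($I{\left(R \right)} = 5 \left(-2\right) R R = - 10 R R = - 10 R^{2}$)
$c{\left(r \right)} = - r - 10 r^{2}$ ($c{\left(r \right)} = - 10 r^{2} - r = - r - 10 r^{2}$)
$O{\left(a \right)} = 0$ ($O{\left(a \right)} = 0 \left(-1 - 0\right) = 0 \left(-1 + 0\right) = 0 \left(-1\right) = 0$)
$O{\left(-11 \right)} \left(-1038\right) = 0 \left(-1038\right) = 0$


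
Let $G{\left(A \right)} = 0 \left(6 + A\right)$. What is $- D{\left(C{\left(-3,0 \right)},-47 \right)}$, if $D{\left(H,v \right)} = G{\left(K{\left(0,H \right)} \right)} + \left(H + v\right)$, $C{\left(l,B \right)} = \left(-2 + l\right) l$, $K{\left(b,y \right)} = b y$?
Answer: $32$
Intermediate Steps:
$C{\left(l,B \right)} = l \left(-2 + l\right)$
$G{\left(A \right)} = 0$
$D{\left(H,v \right)} = H + v$ ($D{\left(H,v \right)} = 0 + \left(H + v\right) = H + v$)
$- D{\left(C{\left(-3,0 \right)},-47 \right)} = - (- 3 \left(-2 - 3\right) - 47) = - (\left(-3\right) \left(-5\right) - 47) = - (15 - 47) = \left(-1\right) \left(-32\right) = 32$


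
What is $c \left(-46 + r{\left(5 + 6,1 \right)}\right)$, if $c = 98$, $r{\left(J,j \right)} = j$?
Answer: $-4410$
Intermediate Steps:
$c \left(-46 + r{\left(5 + 6,1 \right)}\right) = 98 \left(-46 + 1\right) = 98 \left(-45\right) = -4410$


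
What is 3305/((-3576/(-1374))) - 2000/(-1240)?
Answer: 23491995/18476 ≈ 1271.5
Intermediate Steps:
3305/((-3576/(-1374))) - 2000/(-1240) = 3305/((-3576*(-1/1374))) - 2000*(-1/1240) = 3305/(596/229) + 50/31 = 3305*(229/596) + 50/31 = 756845/596 + 50/31 = 23491995/18476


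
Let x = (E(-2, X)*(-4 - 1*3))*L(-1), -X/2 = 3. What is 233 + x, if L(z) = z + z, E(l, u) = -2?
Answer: 205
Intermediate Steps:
X = -6 (X = -2*3 = -6)
L(z) = 2*z
x = -28 (x = (-2*(-4 - 1*3))*(2*(-1)) = -2*(-4 - 3)*(-2) = -2*(-7)*(-2) = 14*(-2) = -28)
233 + x = 233 - 28 = 205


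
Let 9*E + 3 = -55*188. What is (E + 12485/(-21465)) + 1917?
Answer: 3293573/4293 ≈ 767.20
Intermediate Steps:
E = -10343/9 (E = -1/3 + (-55*188)/9 = -1/3 + (1/9)*(-10340) = -1/3 - 10340/9 = -10343/9 ≈ -1149.2)
(E + 12485/(-21465)) + 1917 = (-10343/9 + 12485/(-21465)) + 1917 = (-10343/9 + 12485*(-1/21465)) + 1917 = (-10343/9 - 2497/4293) + 1917 = -4936108/4293 + 1917 = 3293573/4293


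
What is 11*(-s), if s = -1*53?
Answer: 583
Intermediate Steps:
s = -53
11*(-s) = 11*(-1*(-53)) = 11*53 = 583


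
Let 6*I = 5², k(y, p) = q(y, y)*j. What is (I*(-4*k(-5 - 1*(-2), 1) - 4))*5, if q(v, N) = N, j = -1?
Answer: -1000/3 ≈ -333.33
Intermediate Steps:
k(y, p) = -y (k(y, p) = y*(-1) = -y)
I = 25/6 (I = (⅙)*5² = (⅙)*25 = 25/6 ≈ 4.1667)
(I*(-4*k(-5 - 1*(-2), 1) - 4))*5 = (25*(-(-4)*(-5 - 1*(-2)) - 4)/6)*5 = (25*(-(-4)*(-5 + 2) - 4)/6)*5 = (25*(-(-4)*(-3) - 4)/6)*5 = (25*(-4*3 - 4)/6)*5 = (25*(-12 - 4)/6)*5 = ((25/6)*(-16))*5 = -200/3*5 = -1000/3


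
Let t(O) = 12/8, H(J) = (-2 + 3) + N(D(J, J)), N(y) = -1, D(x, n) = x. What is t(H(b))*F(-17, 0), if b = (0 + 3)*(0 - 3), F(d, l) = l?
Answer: 0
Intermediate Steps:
b = -9 (b = 3*(-3) = -9)
H(J) = 0 (H(J) = (-2 + 3) - 1 = 1 - 1 = 0)
t(O) = 3/2 (t(O) = 12*(⅛) = 3/2)
t(H(b))*F(-17, 0) = (3/2)*0 = 0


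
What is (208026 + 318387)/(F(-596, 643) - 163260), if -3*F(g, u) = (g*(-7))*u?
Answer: -1579239/3172376 ≈ -0.49781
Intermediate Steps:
F(g, u) = 7*g*u/3 (F(g, u) = -g*(-7)*u/3 = -(-7*g)*u/3 = -(-7)*g*u/3 = 7*g*u/3)
(208026 + 318387)/(F(-596, 643) - 163260) = (208026 + 318387)/((7/3)*(-596)*643 - 163260) = 526413/(-2682596/3 - 163260) = 526413/(-3172376/3) = 526413*(-3/3172376) = -1579239/3172376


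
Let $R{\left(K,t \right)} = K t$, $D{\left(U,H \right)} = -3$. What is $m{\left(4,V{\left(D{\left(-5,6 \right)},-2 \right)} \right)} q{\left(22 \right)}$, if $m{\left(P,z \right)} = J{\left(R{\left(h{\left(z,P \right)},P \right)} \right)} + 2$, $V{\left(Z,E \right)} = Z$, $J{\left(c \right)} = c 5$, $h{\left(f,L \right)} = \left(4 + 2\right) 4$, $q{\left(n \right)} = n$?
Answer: $10604$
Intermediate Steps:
$h{\left(f,L \right)} = 24$ ($h{\left(f,L \right)} = 6 \cdot 4 = 24$)
$J{\left(c \right)} = 5 c$
$m{\left(P,z \right)} = 2 + 120 P$ ($m{\left(P,z \right)} = 5 \cdot 24 P + 2 = 120 P + 2 = 2 + 120 P$)
$m{\left(4,V{\left(D{\left(-5,6 \right)},-2 \right)} \right)} q{\left(22 \right)} = \left(2 + 120 \cdot 4\right) 22 = \left(2 + 480\right) 22 = 482 \cdot 22 = 10604$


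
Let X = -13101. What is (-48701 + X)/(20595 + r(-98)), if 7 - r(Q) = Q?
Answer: -30901/10350 ≈ -2.9856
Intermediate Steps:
r(Q) = 7 - Q
(-48701 + X)/(20595 + r(-98)) = (-48701 - 13101)/(20595 + (7 - 1*(-98))) = -61802/(20595 + (7 + 98)) = -61802/(20595 + 105) = -61802/20700 = -61802*1/20700 = -30901/10350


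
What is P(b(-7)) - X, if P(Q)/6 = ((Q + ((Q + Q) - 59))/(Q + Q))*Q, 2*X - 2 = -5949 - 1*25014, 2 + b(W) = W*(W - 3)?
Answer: 31831/2 ≈ 15916.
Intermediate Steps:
b(W) = -2 + W*(-3 + W) (b(W) = -2 + W*(W - 3) = -2 + W*(-3 + W))
X = -30961/2 (X = 1 + (-5949 - 1*25014)/2 = 1 + (-5949 - 25014)/2 = 1 + (1/2)*(-30963) = 1 - 30963/2 = -30961/2 ≈ -15481.)
P(Q) = -177 + 9*Q (P(Q) = 6*(((Q + ((Q + Q) - 59))/(Q + Q))*Q) = 6*(((Q + (2*Q - 59))/((2*Q)))*Q) = 6*(((Q + (-59 + 2*Q))*(1/(2*Q)))*Q) = 6*(((-59 + 3*Q)*(1/(2*Q)))*Q) = 6*(((-59 + 3*Q)/(2*Q))*Q) = 6*(-59/2 + 3*Q/2) = -177 + 9*Q)
P(b(-7)) - X = (-177 + 9*(-2 + (-7)**2 - 3*(-7))) - 1*(-30961/2) = (-177 + 9*(-2 + 49 + 21)) + 30961/2 = (-177 + 9*68) + 30961/2 = (-177 + 612) + 30961/2 = 435 + 30961/2 = 31831/2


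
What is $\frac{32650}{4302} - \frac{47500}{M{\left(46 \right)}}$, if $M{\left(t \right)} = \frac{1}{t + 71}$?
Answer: $- \frac{11954166175}{2151} \approx -5.5575 \cdot 10^{6}$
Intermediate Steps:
$M{\left(t \right)} = \frac{1}{71 + t}$
$\frac{32650}{4302} - \frac{47500}{M{\left(46 \right)}} = \frac{32650}{4302} - \frac{47500}{\frac{1}{71 + 46}} = 32650 \cdot \frac{1}{4302} - \frac{47500}{\frac{1}{117}} = \frac{16325}{2151} - 47500 \frac{1}{\frac{1}{117}} = \frac{16325}{2151} - 5557500 = - \frac{11954166175}{2151}$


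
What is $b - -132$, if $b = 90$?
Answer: $222$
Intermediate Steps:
$b - -132 = 90 - -132 = 90 + 132 = 222$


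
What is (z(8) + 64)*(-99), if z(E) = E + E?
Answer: -7920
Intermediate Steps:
z(E) = 2*E
(z(8) + 64)*(-99) = (2*8 + 64)*(-99) = (16 + 64)*(-99) = 80*(-99) = -7920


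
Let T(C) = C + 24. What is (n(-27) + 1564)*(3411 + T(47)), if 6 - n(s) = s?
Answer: 5560754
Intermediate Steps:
T(C) = 24 + C
n(s) = 6 - s
(n(-27) + 1564)*(3411 + T(47)) = ((6 - 1*(-27)) + 1564)*(3411 + (24 + 47)) = ((6 + 27) + 1564)*(3411 + 71) = (33 + 1564)*3482 = 1597*3482 = 5560754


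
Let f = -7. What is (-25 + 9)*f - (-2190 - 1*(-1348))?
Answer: 954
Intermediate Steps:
(-25 + 9)*f - (-2190 - 1*(-1348)) = (-25 + 9)*(-7) - (-2190 - 1*(-1348)) = -16*(-7) - (-2190 + 1348) = 112 - 1*(-842) = 112 + 842 = 954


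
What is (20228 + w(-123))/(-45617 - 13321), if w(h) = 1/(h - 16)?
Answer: -2811691/8192382 ≈ -0.34321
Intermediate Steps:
w(h) = 1/(-16 + h)
(20228 + w(-123))/(-45617 - 13321) = (20228 + 1/(-16 - 123))/(-45617 - 13321) = (20228 + 1/(-139))/(-58938) = (20228 - 1/139)*(-1/58938) = (2811691/139)*(-1/58938) = -2811691/8192382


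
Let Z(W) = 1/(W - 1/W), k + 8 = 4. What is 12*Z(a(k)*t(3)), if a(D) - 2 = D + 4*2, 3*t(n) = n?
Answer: 72/35 ≈ 2.0571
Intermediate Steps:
t(n) = n/3
k = -4 (k = -8 + 4 = -4)
a(D) = 10 + D (a(D) = 2 + (D + 4*2) = 2 + (D + 8) = 2 + (8 + D) = 10 + D)
12*Z(a(k)*t(3)) = 12*(((10 - 4)*((1/3)*3))/(-1 + ((10 - 4)*((1/3)*3))**2)) = 12*((6*1)/(-1 + (6*1)**2)) = 12*(6/(-1 + 6**2)) = 12*(6/(-1 + 36)) = 12*(6/35) = 72/35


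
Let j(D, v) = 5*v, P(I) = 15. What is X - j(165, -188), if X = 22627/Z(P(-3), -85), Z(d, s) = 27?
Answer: 48007/27 ≈ 1778.0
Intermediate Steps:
X = 22627/27 ≈ 838.04
X - j(165, -188) = 22627/27 - 5*(-188) = 22627/27 - 1*(-940) = 22627/27 + 940 = 48007/27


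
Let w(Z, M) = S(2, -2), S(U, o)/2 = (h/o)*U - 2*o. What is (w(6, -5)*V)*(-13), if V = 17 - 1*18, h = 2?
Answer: 52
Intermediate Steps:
V = -1 (V = 17 - 18 = -1)
S(U, o) = -4*o + 4*U/o (S(U, o) = 2*((2/o)*U - 2*o) = 2*(2*U/o - 2*o) = 2*(-2*o + 2*U/o) = -4*o + 4*U/o)
w(Z, M) = 4 (w(Z, M) = -4*(-2) + 4*2/(-2) = 8 + 4*2*(-1/2) = 8 - 4 = 4)
(w(6, -5)*V)*(-13) = (4*(-1))*(-13) = -4*(-13) = 52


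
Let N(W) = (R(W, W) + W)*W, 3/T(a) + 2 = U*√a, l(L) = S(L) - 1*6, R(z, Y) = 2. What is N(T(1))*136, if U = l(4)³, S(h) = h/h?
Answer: -102408/16129 ≈ -6.3493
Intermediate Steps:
S(h) = 1
l(L) = -5 (l(L) = 1 - 1*6 = 1 - 6 = -5)
U = -125 (U = (-5)³ = -125)
T(a) = 3/(-2 - 125*√a)
N(W) = W*(2 + W) (N(W) = (2 + W)*W = W*(2 + W))
N(T(1))*136 = ((3/(-2 - 125*√1))*(2 + 3/(-2 - 125*√1)))*136 = ((3/(-2 - 125*1))*(2 + 3/(-2 - 125*1)))*136 = ((3/(-2 - 125))*(2 + 3/(-2 - 125)))*136 = ((3/(-127))*(2 + 3/(-127)))*136 = ((3*(-1/127))*(2 + 3*(-1/127)))*136 = -3*(2 - 3/127)/127*136 = -3/127*251/127*136 = -753/16129*136 = -102408/16129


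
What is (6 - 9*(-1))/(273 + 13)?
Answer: 15/286 ≈ 0.052448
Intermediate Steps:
(6 - 9*(-1))/(273 + 13) = (6 + 9)/286 = 15*(1/286) = 15/286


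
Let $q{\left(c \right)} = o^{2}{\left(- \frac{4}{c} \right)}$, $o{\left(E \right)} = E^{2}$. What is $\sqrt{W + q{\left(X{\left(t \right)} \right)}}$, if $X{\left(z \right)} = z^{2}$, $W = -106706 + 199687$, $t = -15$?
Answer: $\frac{\sqrt{238300133203381}}{50625} \approx 304.93$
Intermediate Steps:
$W = 92981$
$q{\left(c \right)} = \frac{256}{c^{4}}$ ($q{\left(c \right)} = \left(\left(- \frac{4}{c}\right)^{2}\right)^{2} = \left(\frac{16}{c^{2}}\right)^{2} = \frac{256}{c^{4}}$)
$\sqrt{W + q{\left(X{\left(t \right)} \right)}} = \sqrt{92981 + \frac{256}{2562890625}} = \sqrt{\frac{238300133203381}{2562890625}} = \frac{\sqrt{238300133203381}}{50625}$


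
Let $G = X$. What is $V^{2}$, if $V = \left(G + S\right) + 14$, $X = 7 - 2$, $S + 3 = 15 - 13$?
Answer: $324$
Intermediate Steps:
$S = -1$ ($S = -3 + \left(15 - 13\right) = -3 + 2 = -1$)
$X = 5$
$G = 5$
$V = 18$ ($V = \left(5 - 1\right) + 14 = 4 + 14 = 18$)
$V^{2} = 18^{2} = 324$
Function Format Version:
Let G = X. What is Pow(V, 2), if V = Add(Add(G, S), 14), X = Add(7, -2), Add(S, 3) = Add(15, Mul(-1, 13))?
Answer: 324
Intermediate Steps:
S = -1 (S = Add(-3, Add(15, Mul(-1, 13))) = Add(-3, Add(15, -13)) = Add(-3, 2) = -1)
X = 5
G = 5
V = 18 (V = Add(Add(5, -1), 14) = Add(4, 14) = 18)
Pow(V, 2) = Pow(18, 2) = 324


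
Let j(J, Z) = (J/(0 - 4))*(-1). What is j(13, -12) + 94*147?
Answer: 55285/4 ≈ 13821.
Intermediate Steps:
j(J, Z) = J/4 (j(J, Z) = (J/(-4))*(-1) = (J*(-1/4))*(-1) = -J/4*(-1) = J/4)
j(13, -12) + 94*147 = (1/4)*13 + 94*147 = 13/4 + 13818 = 55285/4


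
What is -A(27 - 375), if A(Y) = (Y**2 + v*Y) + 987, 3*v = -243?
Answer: -150279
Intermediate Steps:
v = -81 (v = (1/3)*(-243) = -81)
A(Y) = 987 + Y**2 - 81*Y (A(Y) = (Y**2 - 81*Y) + 987 = 987 + Y**2 - 81*Y)
-A(27 - 375) = -(987 + (27 - 375)**2 - 81*(27 - 375)) = -(987 + (-348)**2 - 81*(-348)) = -(987 + 121104 + 28188) = -1*150279 = -150279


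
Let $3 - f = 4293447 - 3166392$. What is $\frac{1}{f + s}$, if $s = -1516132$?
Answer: $- \frac{1}{2643184} \approx -3.7833 \cdot 10^{-7}$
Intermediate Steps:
$f = -1127052$ ($f = 3 - \left(4293447 - 3166392\right) = 3 - 1127055 = -1127052$)
$\frac{1}{f + s} = \frac{1}{-1127052 - 1516132} = \frac{1}{-2643184} = - \frac{1}{2643184}$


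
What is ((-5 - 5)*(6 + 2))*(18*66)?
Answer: -95040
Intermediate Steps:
((-5 - 5)*(6 + 2))*(18*66) = -10*8*1188 = -80*1188 = -95040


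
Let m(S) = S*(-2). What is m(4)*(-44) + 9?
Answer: 361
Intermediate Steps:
m(S) = -2*S
m(4)*(-44) + 9 = -2*4*(-44) + 9 = -8*(-44) + 9 = 352 + 9 = 361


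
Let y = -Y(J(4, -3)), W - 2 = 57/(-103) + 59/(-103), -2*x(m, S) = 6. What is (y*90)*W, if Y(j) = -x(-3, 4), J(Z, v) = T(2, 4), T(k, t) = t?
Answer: -24300/103 ≈ -235.92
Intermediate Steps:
x(m, S) = -3 (x(m, S) = -1/2*6 = -3)
J(Z, v) = 4
Y(j) = 3 (Y(j) = -1*(-3) = 3)
W = 90/103 (W = 2 + (57/(-103) + 59/(-103)) = 2 + (57*(-1/103) + 59*(-1/103)) = 2 + (-57/103 - 59/103) = 2 - 116/103 = 90/103 ≈ 0.87379)
y = -3 (y = -1*3 = -3)
(y*90)*W = -3*90*(90/103) = -270*90/103 = -24300/103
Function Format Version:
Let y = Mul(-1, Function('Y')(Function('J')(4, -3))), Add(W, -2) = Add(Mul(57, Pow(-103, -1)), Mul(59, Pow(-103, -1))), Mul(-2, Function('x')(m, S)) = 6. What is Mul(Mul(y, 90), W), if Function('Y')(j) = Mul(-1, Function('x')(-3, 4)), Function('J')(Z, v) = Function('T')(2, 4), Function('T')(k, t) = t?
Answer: Rational(-24300, 103) ≈ -235.92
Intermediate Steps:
Function('x')(m, S) = -3 (Function('x')(m, S) = Mul(Rational(-1, 2), 6) = -3)
Function('J')(Z, v) = 4
Function('Y')(j) = 3 (Function('Y')(j) = Mul(-1, -3) = 3)
W = Rational(90, 103) (W = Add(2, Add(Mul(57, Pow(-103, -1)), Mul(59, Pow(-103, -1)))) = Add(2, Add(Mul(57, Rational(-1, 103)), Mul(59, Rational(-1, 103)))) = Add(2, Add(Rational(-57, 103), Rational(-59, 103))) = Add(2, Rational(-116, 103)) = Rational(90, 103) ≈ 0.87379)
y = -3 (y = Mul(-1, 3) = -3)
Mul(Mul(y, 90), W) = Mul(Mul(-3, 90), Rational(90, 103)) = Mul(-270, Rational(90, 103)) = Rational(-24300, 103)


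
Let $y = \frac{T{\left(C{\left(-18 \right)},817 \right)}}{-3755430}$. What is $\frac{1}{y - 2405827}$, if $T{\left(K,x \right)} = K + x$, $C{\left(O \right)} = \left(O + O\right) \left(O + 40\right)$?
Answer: $- \frac{751086}{1806982978127} \approx -4.1566 \cdot 10^{-7}$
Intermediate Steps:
$C{\left(O \right)} = 2 O \left(40 + O\right)$
$y = - \frac{5}{751086}$ ($y = \frac{2 \left(-18\right) \left(40 - 18\right) + 817}{-3755430} = \left(2 \left(-18\right) 22 + 817\right) \left(- \frac{1}{3755430}\right) = \left(-792 + 817\right) \left(- \frac{1}{3755430}\right) = 25 \left(- \frac{1}{3755430}\right) = - \frac{5}{751086} \approx -6.657 \cdot 10^{-6}$)
$\frac{1}{y - 2405827} = \frac{1}{- \frac{5}{751086} - 2405827} = \frac{1}{- \frac{1806982978127}{751086}} = - \frac{751086}{1806982978127}$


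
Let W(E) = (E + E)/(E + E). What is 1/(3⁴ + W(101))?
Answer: 1/82 ≈ 0.012195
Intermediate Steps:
W(E) = 1 (W(E) = (2*E)/((2*E)) = (2*E)*(1/(2*E)) = 1)
1/(3⁴ + W(101)) = 1/(3⁴ + 1) = 1/(81 + 1) = 1/82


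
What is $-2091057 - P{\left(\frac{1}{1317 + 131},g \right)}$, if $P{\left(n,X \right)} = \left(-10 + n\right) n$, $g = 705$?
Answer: $- \frac{4384327561649}{2096704} \approx -2.0911 \cdot 10^{6}$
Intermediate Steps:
$P{\left(n,X \right)} = n \left(-10 + n\right)$
$-2091057 - P{\left(\frac{1}{1317 + 131},g \right)} = -2091057 - \frac{-10 + \frac{1}{1317 + 131}}{1317 + 131} = -2091057 - \frac{-10 + \frac{1}{1448}}{1448} = -2091057 - \frac{1}{1448} \left(- \frac{14479}{1448}\right) = -2091057 - - \frac{14479}{2096704} = -2091057 + \frac{14479}{2096704} = - \frac{4384327561649}{2096704}$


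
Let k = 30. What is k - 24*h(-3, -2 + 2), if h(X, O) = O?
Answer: 30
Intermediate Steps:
k - 24*h(-3, -2 + 2) = 30 - 24*(-2 + 2) = 30 - 24*0 = 30 + 0 = 30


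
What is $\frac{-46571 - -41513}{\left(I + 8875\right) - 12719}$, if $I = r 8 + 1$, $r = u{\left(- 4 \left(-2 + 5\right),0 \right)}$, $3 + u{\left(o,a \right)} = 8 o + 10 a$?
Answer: $\frac{562}{515} \approx 1.0913$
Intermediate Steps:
$u{\left(o,a \right)} = -3 + 8 o + 10 a$ ($u{\left(o,a \right)} = -3 + \left(8 o + 10 a\right) = -3 + 8 o + 10 a$)
$r = -99$ ($r = -3 + 8 \left(- 4 \left(-2 + 5\right)\right) + 10 \cdot 0 = -3 + 8 \left(\left(-4\right) 3\right) + 0 = -3 + 8 \left(-12\right) + 0 = -3 - 96 + 0 = -99$)
$I = -791$ ($I = \left(-99\right) 8 + 1 = -792 + 1 = -791$)
$\frac{-46571 - -41513}{\left(I + 8875\right) - 12719} = \frac{-46571 - -41513}{\left(-791 + 8875\right) - 12719} = \frac{-46571 + 41513}{8084 - 12719} = - \frac{5058}{-4635} = \left(-5058\right) \left(- \frac{1}{4635}\right) = \frac{562}{515}$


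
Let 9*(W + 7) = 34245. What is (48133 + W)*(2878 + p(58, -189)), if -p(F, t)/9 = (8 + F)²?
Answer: -1886445506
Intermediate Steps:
W = 3798 (W = -7 + (⅑)*34245 = -7 + 3805 = 3798)
p(F, t) = -9*(8 + F)²
(48133 + W)*(2878 + p(58, -189)) = (48133 + 3798)*(2878 - 9*(8 + 58)²) = 51931*(2878 - 9*66²) = 51931*(2878 - 9*4356) = 51931*(2878 - 39204) = 51931*(-36326) = -1886445506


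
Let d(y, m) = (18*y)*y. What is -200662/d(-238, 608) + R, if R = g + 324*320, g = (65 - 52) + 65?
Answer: 7556473291/72828 ≈ 1.0376e+5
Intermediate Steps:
d(y, m) = 18*y**2
g = 78 (g = 13 + 65 = 78)
R = 103758 (R = 78 + 324*320 = 78 + 103680 = 103758)
-200662/d(-238, 608) + R = -200662/(18*(-238)**2) + 103758 = -200662/(18*56644) + 103758 = -200662/1019592 + 103758 = -200662*1/1019592 + 103758 = -14333/72828 + 103758 = 7556473291/72828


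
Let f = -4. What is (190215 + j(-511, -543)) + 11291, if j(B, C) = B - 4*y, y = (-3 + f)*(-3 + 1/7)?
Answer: 200915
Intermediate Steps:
y = 20 (y = (-3 - 4)*(-3 + 1/7) = -7*(-3 + ⅐) = -7*(-20/7) = 20)
j(B, C) = -80 + B (j(B, C) = B - 4*20 = B - 80 = -80 + B)
(190215 + j(-511, -543)) + 11291 = (190215 + (-80 - 511)) + 11291 = (190215 - 591) + 11291 = 189624 + 11291 = 200915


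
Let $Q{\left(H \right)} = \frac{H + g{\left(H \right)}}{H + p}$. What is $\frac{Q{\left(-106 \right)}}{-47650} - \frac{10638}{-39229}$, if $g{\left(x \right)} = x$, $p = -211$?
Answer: $\frac{80339602676}{296278003225} \approx 0.27116$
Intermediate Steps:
$Q{\left(H \right)} = \frac{2 H}{-211 + H}$ ($Q{\left(H \right)} = \frac{H + H}{H - 211} = \frac{2 H}{-211 + H}$)
$\frac{Q{\left(-106 \right)}}{-47650} - \frac{10638}{-39229} = \frac{2 \left(-106\right) \frac{1}{-211 - 106}}{-47650} - \frac{10638}{-39229} = 2 \left(-106\right) \frac{1}{-317} \left(- \frac{1}{47650}\right) - - \frac{10638}{39229} = 2 \left(-106\right) \left(- \frac{1}{317}\right) \left(- \frac{1}{47650}\right) + \frac{10638}{39229} = \frac{212}{317} \left(- \frac{1}{47650}\right) + \frac{10638}{39229} = - \frac{106}{7552525} + \frac{10638}{39229} = \frac{80339602676}{296278003225}$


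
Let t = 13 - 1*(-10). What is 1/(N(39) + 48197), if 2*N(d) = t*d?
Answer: 2/97291 ≈ 2.0557e-5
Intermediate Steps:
t = 23 (t = 13 + 10 = 23)
N(d) = 23*d/2 (N(d) = (23*d)/2 = 23*d/2)
1/(N(39) + 48197) = 1/((23/2)*39 + 48197) = 1/(897/2 + 48197) = 1/(97291/2) = 2/97291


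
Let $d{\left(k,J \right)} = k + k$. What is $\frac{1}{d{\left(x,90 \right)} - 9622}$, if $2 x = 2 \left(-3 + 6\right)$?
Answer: $- \frac{1}{9616} \approx -0.00010399$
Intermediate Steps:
$x = 3$ ($x = \frac{2 \left(-3 + 6\right)}{2} = \frac{2 \cdot 3}{2} = \frac{1}{2} \cdot 6 = 3$)
$d{\left(k,J \right)} = 2 k$
$\frac{1}{d{\left(x,90 \right)} - 9622} = \frac{1}{2 \cdot 3 - 9622} = \frac{1}{6 - 9622} = \frac{1}{-9616} = - \frac{1}{9616}$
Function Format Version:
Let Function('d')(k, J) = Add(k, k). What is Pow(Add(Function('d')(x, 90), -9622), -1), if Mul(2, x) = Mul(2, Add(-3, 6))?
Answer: Rational(-1, 9616) ≈ -0.00010399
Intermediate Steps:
x = 3 (x = Mul(Rational(1, 2), Mul(2, Add(-3, 6))) = Mul(Rational(1, 2), Mul(2, 3)) = Mul(Rational(1, 2), 6) = 3)
Function('d')(k, J) = Mul(2, k)
Pow(Add(Function('d')(x, 90), -9622), -1) = Pow(Add(Mul(2, 3), -9622), -1) = Pow(Add(6, -9622), -1) = Pow(-9616, -1) = Rational(-1, 9616)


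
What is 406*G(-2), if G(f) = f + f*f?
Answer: 812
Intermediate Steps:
G(f) = f + f²
406*G(-2) = 406*(-2*(1 - 2)) = 406*(-2*(-1)) = 406*2 = 812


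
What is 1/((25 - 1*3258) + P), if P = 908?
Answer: -1/2325 ≈ -0.00043011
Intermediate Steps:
1/((25 - 1*3258) + P) = 1/((25 - 1*3258) + 908) = 1/((25 - 3258) + 908) = 1/(-3233 + 908) = 1/(-2325) = -1/2325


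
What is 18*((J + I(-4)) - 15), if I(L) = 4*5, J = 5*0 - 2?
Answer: 54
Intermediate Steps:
J = -2 (J = 0 - 2 = -2)
I(L) = 20
18*((J + I(-4)) - 15) = 18*((-2 + 20) - 15) = 18*(18 - 15) = 18*3 = 54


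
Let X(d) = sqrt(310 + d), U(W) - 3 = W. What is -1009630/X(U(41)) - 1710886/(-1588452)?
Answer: 855443/794226 - 504815*sqrt(354)/177 ≈ -53660.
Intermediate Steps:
U(W) = 3 + W
-1009630/X(U(41)) - 1710886/(-1588452) = -1009630/sqrt(310 + (3 + 41)) - 1710886/(-1588452) = -1009630/sqrt(310 + 44) - 1710886*(-1/1588452) = -1009630*sqrt(354)/354 + 855443/794226 = -504815*sqrt(354)/177 + 855443/794226 = 855443/794226 - 504815*sqrt(354)/177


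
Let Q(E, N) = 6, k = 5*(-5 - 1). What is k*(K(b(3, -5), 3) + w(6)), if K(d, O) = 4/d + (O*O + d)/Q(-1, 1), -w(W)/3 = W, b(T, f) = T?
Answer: 440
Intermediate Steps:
k = -30 (k = 5*(-6) = -30)
w(W) = -3*W
K(d, O) = 4/d + d/6 + O**2/6 (K(d, O) = 4/d + (O*O + d)/6 = 4/d + (O**2 + d)*(1/6) = 4/d + (d + O**2)*(1/6) = 4/d + (d/6 + O**2/6) = 4/d + d/6 + O**2/6)
k*(K(b(3, -5), 3) + w(6)) = -30*((1/6)*(24 + 3*(3 + 3**2))/3 - 3*6) = -30*((1/6)*(1/3)*(24 + 3*(3 + 9)) - 18) = -30*((1/6)*(1/3)*(24 + 3*12) - 18) = -30*((1/6)*(1/3)*(24 + 36) - 18) = -30*((1/6)*(1/3)*60 - 18) = -30*(10/3 - 18) = -30*(-44/3) = 440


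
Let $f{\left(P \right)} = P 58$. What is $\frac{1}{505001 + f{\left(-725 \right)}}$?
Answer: $\frac{1}{462951} \approx 2.1601 \cdot 10^{-6}$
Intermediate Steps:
$f{\left(P \right)} = 58 P$
$\frac{1}{505001 + f{\left(-725 \right)}} = \frac{1}{505001 + 58 \left(-725\right)} = \frac{1}{505001 - 42050} = \frac{1}{462951}$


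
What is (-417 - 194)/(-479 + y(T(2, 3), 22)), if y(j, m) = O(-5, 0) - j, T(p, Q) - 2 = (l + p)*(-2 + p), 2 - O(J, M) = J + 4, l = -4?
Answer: 611/478 ≈ 1.2782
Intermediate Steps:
O(J, M) = -2 - J (O(J, M) = 2 - (J + 4) = 2 - (4 + J) = 2 + (-4 - J) = -2 - J)
T(p, Q) = 2 + (-4 + p)*(-2 + p)
y(j, m) = 3 - j (y(j, m) = (-2 - 1*(-5)) - j = (-2 + 5) - j = 3 - j)
(-417 - 194)/(-479 + y(T(2, 3), 22)) = (-417 - 194)/(-479 + (3 - (10 + 2**2 - 6*2))) = -611/(-479 + (3 - (10 + 4 - 12))) = -611/(-479 + (3 - 1*2)) = -611/(-479 + (3 - 2)) = -611/(-479 + 1) = -611/(-478) = -611*(-1/478) = 611/478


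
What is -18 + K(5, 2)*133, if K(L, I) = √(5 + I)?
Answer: -18 + 133*√7 ≈ 333.88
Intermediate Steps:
-18 + K(5, 2)*133 = -18 + √(5 + 2)*133 = -18 + √7*133 = -18 + 133*√7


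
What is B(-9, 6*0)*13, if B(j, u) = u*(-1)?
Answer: 0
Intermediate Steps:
B(j, u) = -u
B(-9, 6*0)*13 = -6*0*13 = -1*0*13 = 0*13 = 0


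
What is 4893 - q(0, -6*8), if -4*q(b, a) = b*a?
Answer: 4893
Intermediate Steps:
q(b, a) = -a*b/4 (q(b, a) = -b*a/4 = -a*b/4)
4893 - q(0, -6*8) = 4893 - (-1)*(-6*8)*0/4 = 4893 - (-1)*(-48)*0/4 = 4893 - 1*0 = 4893 + 0 = 4893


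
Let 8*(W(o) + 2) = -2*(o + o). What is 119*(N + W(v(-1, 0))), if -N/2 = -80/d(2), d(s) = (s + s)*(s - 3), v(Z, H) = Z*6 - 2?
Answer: -4522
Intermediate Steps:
v(Z, H) = -2 + 6*Z (v(Z, H) = 6*Z - 2 = -2 + 6*Z)
d(s) = 2*s*(-3 + s) (d(s) = (2*s)*(-3 + s) = 2*s*(-3 + s))
W(o) = -2 - o/2 (W(o) = -2 + (-2*(o + o))/8 = -2 + (-4*o)/8 = -2 - o/2)
N = -40 (N = -(-160)/(2*2*(-3 + 2)) = -(-160)/(2*2*(-1)) = -(-160)/(-4) = -(-160)*(-1)/4 = -2*20 = -40)
119*(N + W(v(-1, 0))) = 119*(-40 + (-2 - (-2 + 6*(-1))/2)) = 119*(-40 + (-2 - (-2 - 6)/2)) = 119*(-40 + (-2 - 1/2*(-8))) = 119*(-40 + (-2 + 4)) = 119*(-40 + 2) = 119*(-38) = -4522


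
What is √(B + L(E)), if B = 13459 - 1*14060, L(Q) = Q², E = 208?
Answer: √42663 ≈ 206.55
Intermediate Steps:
B = -601 (B = 13459 - 14060 = -601)
√(B + L(E)) = √(-601 + 208²) = √(-601 + 43264) = √42663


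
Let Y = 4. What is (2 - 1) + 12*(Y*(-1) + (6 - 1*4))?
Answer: -23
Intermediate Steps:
(2 - 1) + 12*(Y*(-1) + (6 - 1*4)) = (2 - 1) + 12*(4*(-1) + (6 - 1*4)) = 1 + 12*(-4 + (6 - 4)) = 1 + 12*(-4 + 2) = 1 + 12*(-2) = 1 - 24 = -23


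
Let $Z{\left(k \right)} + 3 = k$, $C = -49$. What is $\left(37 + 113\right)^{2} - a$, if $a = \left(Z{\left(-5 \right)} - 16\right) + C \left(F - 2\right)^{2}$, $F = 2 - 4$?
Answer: $23308$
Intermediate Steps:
$Z{\left(k \right)} = -3 + k$
$F = -2$
$a = -808$ ($a = \left(\left(-3 - 5\right) - 16\right) - 49 \left(-2 - 2\right)^{2} = \left(-8 - 16\right) - 49 \left(-4\right)^{2} = -24 - 784 = -808$)
$\left(37 + 113\right)^{2} - a = \left(37 + 113\right)^{2} - -808 = 150^{2} + 808 = 22500 + 808 = 23308$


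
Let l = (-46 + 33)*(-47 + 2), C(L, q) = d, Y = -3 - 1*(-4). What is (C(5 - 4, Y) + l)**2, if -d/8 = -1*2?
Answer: 361201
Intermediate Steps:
d = 16 (d = -(-8)*2 = -8*(-2) = 16)
Y = 1 (Y = -3 + 4 = 1)
C(L, q) = 16
l = 585 (l = -13*(-45) = 585)
(C(5 - 4, Y) + l)**2 = (16 + 585)**2 = 601**2 = 361201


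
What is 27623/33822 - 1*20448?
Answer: -691564633/33822 ≈ -20447.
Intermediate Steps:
27623/33822 - 1*20448 = 27623*(1/33822) - 20448 = 27623/33822 - 20448 = -691564633/33822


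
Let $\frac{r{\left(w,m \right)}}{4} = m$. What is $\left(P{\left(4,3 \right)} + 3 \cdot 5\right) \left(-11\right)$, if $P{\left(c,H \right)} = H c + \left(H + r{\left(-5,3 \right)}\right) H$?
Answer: $-792$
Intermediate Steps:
$r{\left(w,m \right)} = 4 m$
$P{\left(c,H \right)} = H c + H \left(12 + H\right)$ ($P{\left(c,H \right)} = H c + \left(H + 4 \cdot 3\right) H = H c + \left(H + 12\right) H = H c + \left(12 + H\right) H = H c + H \left(12 + H\right)$)
$\left(P{\left(4,3 \right)} + 3 \cdot 5\right) \left(-11\right) = \left(3 \left(12 + 3 + 4\right) + 3 \cdot 5\right) \left(-11\right) = \left(3 \cdot 19 + 15\right) \left(-11\right) = \left(57 + 15\right) \left(-11\right) = 72 \left(-11\right) = -792$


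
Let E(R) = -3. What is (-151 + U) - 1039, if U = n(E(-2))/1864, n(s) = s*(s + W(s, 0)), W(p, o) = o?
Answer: -2218151/1864 ≈ -1190.0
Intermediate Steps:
n(s) = s² (n(s) = s*(s + 0) = s*s = s²)
U = 9/1864 (U = (-3)²/1864 = 9*(1/1864) = 9/1864 ≈ 0.0048283)
(-151 + U) - 1039 = (-151 + 9/1864) - 1039 = -281455/1864 - 1039 = -2218151/1864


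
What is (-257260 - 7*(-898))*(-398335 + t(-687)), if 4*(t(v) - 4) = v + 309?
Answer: 99994441437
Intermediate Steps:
t(v) = 325/4 + v/4 (t(v) = 4 + (v + 309)/4 = 4 + (309 + v)/4 = 4 + (309/4 + v/4) = 325/4 + v/4)
(-257260 - 7*(-898))*(-398335 + t(-687)) = (-257260 - 7*(-898))*(-398335 + (325/4 + (1/4)*(-687))) = (-257260 + 6286)*(-398335 + (325/4 - 687/4)) = -250974*(-398335 - 181/2) = -250974*(-796851/2) = 99994441437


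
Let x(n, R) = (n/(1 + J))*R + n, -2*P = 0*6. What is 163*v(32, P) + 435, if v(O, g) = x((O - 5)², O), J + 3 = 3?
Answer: 3921726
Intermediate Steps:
P = 0 (P = -0*6 = -½*0 = 0)
J = 0 (J = -3 + 3 = 0)
x(n, R) = n + R*n (x(n, R) = (n/(1 + 0))*R + n = (n/1)*R + n = (1*n)*R + n = n*R + n = R*n + n = n + R*n)
v(O, g) = (-5 + O)²*(1 + O) (v(O, g) = (O - 5)²*(1 + O) = (-5 + O)²*(1 + O))
163*v(32, P) + 435 = 163*((-5 + 32)²*(1 + 32)) + 435 = 163*(27²*33) + 435 = 163*(729*33) + 435 = 163*24057 + 435 = 3921291 + 435 = 3921726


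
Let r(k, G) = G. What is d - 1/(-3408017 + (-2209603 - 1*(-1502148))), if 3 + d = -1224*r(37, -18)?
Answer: 90659732689/4115472 ≈ 22029.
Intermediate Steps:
d = 22029 (d = -3 - 1224*(-18) = -3 + 22032 = 22029)
d - 1/(-3408017 + (-2209603 - 1*(-1502148))) = 22029 - 1/(-3408017 + (-2209603 - 1*(-1502148))) = 22029 - 1/(-3408017 + (-2209603 + 1502148)) = 22029 - 1/(-3408017 - 707455) = 22029 - 1/(-4115472) = 22029 - 1*(-1/4115472) = 22029 + 1/4115472 = 90659732689/4115472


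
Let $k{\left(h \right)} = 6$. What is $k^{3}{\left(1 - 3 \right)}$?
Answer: $216$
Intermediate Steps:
$k^{3}{\left(1 - 3 \right)} = 6^{3} = 216$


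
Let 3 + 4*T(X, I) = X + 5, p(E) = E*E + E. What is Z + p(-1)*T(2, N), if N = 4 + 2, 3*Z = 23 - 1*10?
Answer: 13/3 ≈ 4.3333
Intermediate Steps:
p(E) = E + E² (p(E) = E² + E = E + E²)
Z = 13/3 (Z = (23 - 1*10)/3 = (23 - 10)/3 = (⅓)*13 = 13/3 ≈ 4.3333)
N = 6
T(X, I) = ½ + X/4 (T(X, I) = -¾ + (X + 5)/4 = -¾ + (5 + X)/4 = -¾ + (5/4 + X/4) = ½ + X/4)
Z + p(-1)*T(2, N) = 13/3 + (-(1 - 1))*(½ + (¼)*2) = 13/3 + (-1*0)*(½ + ½) = 13/3 + 0*1 = 13/3 + 0 = 13/3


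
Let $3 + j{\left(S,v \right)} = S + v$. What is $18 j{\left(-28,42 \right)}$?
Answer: $198$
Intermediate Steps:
$j{\left(S,v \right)} = -3 + S + v$ ($j{\left(S,v \right)} = -3 + \left(S + v\right) = -3 + S + v$)
$18 j{\left(-28,42 \right)} = 18 \left(-3 - 28 + 42\right) = 18 \cdot 11 = 198$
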